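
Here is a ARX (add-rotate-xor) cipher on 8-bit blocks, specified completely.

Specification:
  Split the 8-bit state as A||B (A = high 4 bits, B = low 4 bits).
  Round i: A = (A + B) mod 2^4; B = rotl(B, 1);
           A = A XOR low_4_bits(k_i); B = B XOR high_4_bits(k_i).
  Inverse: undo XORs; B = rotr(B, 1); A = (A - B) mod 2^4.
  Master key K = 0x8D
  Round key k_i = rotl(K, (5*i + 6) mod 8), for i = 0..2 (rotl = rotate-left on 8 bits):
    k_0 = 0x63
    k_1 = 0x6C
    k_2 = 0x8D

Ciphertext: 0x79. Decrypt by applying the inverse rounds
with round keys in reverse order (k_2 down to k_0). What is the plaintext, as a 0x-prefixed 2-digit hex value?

s_0 = ciphertext = 0x79
s_1 = InvRound(s_0, k_2) = 0x28
s_2 = InvRound(s_1, k_1) = 0x77
s_3 = InvRound(s_2, k_0) = 0xC8

0xC8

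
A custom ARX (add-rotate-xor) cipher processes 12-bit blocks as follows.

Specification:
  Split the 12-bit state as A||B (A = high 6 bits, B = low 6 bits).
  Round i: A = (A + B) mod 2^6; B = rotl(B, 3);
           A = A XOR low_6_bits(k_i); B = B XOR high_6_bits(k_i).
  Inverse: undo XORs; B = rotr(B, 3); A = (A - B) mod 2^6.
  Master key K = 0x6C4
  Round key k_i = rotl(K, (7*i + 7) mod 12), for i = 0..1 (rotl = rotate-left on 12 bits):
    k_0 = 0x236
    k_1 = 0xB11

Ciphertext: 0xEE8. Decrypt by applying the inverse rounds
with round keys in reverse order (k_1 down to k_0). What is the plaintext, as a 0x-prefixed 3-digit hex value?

s_0 = ciphertext = 0xEE8
s_1 = InvRound(s_0, k_1) = 0x2A0
s_2 = InvRound(s_1, k_0) = 0xDC5

0xDC5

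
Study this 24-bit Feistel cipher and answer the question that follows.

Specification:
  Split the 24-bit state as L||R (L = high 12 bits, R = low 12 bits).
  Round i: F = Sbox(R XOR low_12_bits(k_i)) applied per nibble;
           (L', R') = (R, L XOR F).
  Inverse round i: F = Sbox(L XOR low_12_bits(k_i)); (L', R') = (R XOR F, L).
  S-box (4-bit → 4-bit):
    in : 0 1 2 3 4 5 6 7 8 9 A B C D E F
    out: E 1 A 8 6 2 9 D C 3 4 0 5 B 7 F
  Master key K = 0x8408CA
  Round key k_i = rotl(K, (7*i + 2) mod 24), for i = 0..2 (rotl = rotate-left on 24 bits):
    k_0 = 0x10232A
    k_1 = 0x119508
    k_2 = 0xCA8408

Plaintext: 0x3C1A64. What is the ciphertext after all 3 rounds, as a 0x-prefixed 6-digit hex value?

s_0 = plaintext = 0x3C1A64
s_1 = Round(s_0, k_0) = 0xA640A6
s_2 = Round(s_1, k_1) = 0x0A6823
s_3 = Round(s_2, k_2) = 0x823506

0x823506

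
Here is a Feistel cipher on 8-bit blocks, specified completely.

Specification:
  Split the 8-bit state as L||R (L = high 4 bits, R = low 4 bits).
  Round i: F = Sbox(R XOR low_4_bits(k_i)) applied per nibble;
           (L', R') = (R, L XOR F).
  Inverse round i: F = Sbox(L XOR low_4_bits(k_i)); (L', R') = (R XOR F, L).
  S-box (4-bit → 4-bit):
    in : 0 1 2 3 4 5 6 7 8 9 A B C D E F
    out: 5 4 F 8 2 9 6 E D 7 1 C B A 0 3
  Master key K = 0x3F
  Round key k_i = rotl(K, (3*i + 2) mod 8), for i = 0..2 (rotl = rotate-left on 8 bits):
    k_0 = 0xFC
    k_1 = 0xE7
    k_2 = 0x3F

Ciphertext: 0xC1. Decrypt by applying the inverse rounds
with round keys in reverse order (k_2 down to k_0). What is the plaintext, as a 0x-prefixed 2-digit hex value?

s_0 = ciphertext = 0xC1
s_1 = InvRound(s_0, k_2) = 0x9C
s_2 = InvRound(s_1, k_1) = 0xC9
s_3 = InvRound(s_2, k_0) = 0xCC

0xCC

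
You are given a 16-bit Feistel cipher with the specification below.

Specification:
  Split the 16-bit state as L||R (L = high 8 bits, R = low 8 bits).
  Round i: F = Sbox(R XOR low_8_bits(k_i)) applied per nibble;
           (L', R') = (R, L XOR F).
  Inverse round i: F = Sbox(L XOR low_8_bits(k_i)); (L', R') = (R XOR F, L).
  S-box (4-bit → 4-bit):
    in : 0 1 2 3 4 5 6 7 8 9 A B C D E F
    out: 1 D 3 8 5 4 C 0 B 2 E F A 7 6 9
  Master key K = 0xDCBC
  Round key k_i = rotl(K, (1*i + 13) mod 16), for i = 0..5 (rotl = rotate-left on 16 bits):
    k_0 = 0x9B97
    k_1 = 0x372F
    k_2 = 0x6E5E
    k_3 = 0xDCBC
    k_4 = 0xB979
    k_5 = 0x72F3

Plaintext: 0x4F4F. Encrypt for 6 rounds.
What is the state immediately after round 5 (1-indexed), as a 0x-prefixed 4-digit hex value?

0xA6EB

s_0 = plaintext = 0x4F4F
s_1 = Round(s_0, k_0) = 0x4F34
s_2 = Round(s_1, k_1) = 0x3490
s_3 = Round(s_2, k_2) = 0x9092
s_4 = Round(s_3, k_3) = 0x92A6
s_5 = Round(s_4, k_4) = 0xA6EB
s_6 = Round(s_5, k_5) = 0xEB7D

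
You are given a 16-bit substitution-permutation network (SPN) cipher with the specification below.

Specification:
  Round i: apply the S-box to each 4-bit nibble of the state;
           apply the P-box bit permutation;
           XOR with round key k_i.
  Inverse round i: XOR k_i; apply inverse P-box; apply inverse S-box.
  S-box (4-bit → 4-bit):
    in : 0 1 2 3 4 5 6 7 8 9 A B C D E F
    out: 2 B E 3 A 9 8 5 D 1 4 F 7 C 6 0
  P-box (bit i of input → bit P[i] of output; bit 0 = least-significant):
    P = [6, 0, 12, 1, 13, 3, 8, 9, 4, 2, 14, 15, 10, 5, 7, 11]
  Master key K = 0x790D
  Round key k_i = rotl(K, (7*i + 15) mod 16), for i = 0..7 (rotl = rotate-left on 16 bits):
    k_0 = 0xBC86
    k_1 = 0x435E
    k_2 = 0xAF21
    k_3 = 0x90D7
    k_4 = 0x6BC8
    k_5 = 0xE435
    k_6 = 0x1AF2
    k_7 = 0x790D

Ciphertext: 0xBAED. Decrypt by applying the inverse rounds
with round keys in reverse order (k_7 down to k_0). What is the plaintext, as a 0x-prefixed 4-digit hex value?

s_0 = ciphertext = 0xBAED
s_1 = InvRound(s_0, k_7) = 0xEDD9
s_2 = InvRound(s_1, k_6) = 0x3DB2
s_3 = InvRound(s_2, k_5) = 0xD2A2
s_4 = InvRound(s_3, k_4) = 0x46C8
s_5 = InvRound(s_4, k_3) = 0x9B42
s_6 = InvRound(s_5, k_2) = 0x3F9B
s_7 = InvRound(s_6, k_1) = 0x8E9C
s_8 = InvRound(s_7, k_0) = 0xF91D

0xF91D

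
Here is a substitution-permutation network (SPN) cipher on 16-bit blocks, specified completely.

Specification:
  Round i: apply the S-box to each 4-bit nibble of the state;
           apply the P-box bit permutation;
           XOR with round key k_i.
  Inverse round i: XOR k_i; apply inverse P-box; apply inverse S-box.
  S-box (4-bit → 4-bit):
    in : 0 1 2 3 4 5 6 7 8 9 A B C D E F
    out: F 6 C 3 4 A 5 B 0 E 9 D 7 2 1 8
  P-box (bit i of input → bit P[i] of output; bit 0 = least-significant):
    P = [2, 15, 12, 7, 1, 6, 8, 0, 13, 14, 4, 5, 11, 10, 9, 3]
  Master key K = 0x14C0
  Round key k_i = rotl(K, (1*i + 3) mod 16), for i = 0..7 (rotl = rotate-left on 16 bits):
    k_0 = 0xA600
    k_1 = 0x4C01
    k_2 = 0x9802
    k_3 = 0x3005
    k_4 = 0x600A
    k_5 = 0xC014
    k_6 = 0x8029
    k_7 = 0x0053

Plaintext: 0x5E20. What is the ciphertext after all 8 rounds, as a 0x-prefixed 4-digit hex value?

0xA0C7

s_0 = plaintext = 0x5E20
s_1 = Round(s_0, k_0) = 0x138D
s_2 = Round(s_1, k_1) = 0xAA01
s_3 = Round(s_2, k_2) = 0x2169
s_4 = Round(s_3, k_3) = 0xE39F
s_5 = Round(s_4, k_4) = 0x09CB
s_6 = Round(s_5, k_5) = 0x9FEA
s_7 = Round(s_6, k_6) = 0x8687
s_8 = Round(s_7, k_7) = 0xA0C7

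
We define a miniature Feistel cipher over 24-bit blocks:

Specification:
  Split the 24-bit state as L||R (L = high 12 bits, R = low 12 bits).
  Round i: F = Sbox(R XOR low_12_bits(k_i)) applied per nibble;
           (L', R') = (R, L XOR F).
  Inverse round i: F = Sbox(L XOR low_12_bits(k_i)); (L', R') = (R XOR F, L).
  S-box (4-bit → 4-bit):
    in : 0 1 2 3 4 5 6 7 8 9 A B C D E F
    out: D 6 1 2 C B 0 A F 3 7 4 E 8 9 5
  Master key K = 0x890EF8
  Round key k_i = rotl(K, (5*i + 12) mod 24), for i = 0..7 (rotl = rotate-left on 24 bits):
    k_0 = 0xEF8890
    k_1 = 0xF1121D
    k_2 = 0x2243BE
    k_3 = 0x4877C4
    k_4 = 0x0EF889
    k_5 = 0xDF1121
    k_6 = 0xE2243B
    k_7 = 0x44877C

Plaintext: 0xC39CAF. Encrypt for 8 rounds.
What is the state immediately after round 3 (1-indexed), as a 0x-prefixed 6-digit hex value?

0xD799F6

s_0 = plaintext = 0xC39CAF
s_1 = Round(s_0, k_0) = 0xCAF01C
s_2 = Round(s_1, k_1) = 0x01CD79
s_3 = Round(s_2, k_2) = 0xD799F6
s_4 = Round(s_3, k_3) = 0x9F6458
s_5 = Round(s_4, k_4) = 0x458770
s_6 = Round(s_5, k_5) = 0x7704EE
s_7 = Round(s_6, k_6) = 0x4EEAFB
s_8 = Round(s_7, k_7) = 0xAFBC14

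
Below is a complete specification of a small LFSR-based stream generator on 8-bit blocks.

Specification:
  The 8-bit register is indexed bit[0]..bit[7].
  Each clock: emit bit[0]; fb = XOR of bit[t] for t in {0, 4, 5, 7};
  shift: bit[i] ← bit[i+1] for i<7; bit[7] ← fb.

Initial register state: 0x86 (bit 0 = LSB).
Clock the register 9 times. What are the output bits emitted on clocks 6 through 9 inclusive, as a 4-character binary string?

reg_0 = 0x86
clock 1: out=0, reg = 0xC3
clock 2: out=1, reg = 0x61
clock 3: out=1, reg = 0x30
clock 4: out=0, reg = 0x18
clock 5: out=0, reg = 0x8C
clock 6: out=0, reg = 0xC6
clock 7: out=0, reg = 0xE3
clock 8: out=1, reg = 0xF1
clock 9: out=1, reg = 0x78

0011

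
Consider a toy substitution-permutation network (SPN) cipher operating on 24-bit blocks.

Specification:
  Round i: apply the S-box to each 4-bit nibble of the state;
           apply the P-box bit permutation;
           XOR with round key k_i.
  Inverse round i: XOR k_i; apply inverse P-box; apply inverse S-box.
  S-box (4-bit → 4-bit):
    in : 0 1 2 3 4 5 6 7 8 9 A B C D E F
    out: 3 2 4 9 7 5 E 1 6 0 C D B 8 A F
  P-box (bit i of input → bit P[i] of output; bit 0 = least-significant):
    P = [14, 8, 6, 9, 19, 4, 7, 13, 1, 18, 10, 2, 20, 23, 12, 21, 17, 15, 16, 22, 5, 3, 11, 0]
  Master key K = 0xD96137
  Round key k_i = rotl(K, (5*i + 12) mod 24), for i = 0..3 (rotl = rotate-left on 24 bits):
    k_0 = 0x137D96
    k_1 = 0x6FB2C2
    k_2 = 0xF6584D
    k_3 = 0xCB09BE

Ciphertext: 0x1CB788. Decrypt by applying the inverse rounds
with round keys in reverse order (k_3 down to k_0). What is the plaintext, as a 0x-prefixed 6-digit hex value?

0xD599F6

s_0 = ciphertext = 0x1CB788
s_1 = InvRound(s_0, k_3) = 0x5F4FED
s_2 = InvRound(s_1, k_2) = 0x72625E
s_3 = InvRound(s_2, k_1) = 0x185E47
s_4 = InvRound(s_3, k_0) = 0xD599F6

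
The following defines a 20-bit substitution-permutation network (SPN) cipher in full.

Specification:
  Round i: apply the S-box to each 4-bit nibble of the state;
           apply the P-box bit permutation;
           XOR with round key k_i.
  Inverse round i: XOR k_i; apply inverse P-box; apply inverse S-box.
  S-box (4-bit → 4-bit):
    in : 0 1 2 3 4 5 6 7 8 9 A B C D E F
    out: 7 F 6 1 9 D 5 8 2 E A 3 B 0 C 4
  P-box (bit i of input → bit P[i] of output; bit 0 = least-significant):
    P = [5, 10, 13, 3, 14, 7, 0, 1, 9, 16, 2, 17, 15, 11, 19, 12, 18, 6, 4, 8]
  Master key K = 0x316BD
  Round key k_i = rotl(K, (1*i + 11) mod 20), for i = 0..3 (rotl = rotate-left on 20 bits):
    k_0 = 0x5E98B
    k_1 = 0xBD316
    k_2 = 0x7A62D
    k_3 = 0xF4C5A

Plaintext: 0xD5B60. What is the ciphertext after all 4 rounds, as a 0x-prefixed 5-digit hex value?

s_0 = plaintext = 0xD5B60
s_1 = Round(s_0, k_0) = 0xC1FAA
s_2 = Round(s_1, k_1) = 0x74ED8
s_3 = Round(s_2, k_2) = 0x53329
s_4 = Round(s_3, k_3) = 0xBEBC3

0xBEBC3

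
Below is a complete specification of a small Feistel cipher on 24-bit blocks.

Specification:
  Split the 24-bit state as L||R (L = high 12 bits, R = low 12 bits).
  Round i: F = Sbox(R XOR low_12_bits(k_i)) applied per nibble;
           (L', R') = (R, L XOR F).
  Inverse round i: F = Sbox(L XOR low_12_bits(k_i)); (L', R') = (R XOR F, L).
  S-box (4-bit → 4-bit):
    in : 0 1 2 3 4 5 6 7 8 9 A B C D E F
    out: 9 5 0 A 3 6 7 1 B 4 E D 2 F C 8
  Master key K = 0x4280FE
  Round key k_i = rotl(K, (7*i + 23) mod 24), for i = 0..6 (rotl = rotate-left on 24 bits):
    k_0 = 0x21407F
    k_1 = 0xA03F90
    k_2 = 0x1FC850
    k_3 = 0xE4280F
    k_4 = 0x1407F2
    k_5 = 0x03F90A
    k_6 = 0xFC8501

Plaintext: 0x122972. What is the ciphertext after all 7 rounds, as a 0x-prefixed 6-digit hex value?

s_0 = plaintext = 0x122972
s_1 = Round(s_0, k_0) = 0x9725BD
s_2 = Round(s_1, k_1) = 0x5BD77D
s_3 = Round(s_2, k_2) = 0x77DDB2
s_4 = Round(s_3, k_3) = 0xDB21A2
s_5 = Round(s_4, k_4) = 0x1A2ADB
s_6 = Round(s_5, k_5) = 0xADBB57
s_7 = Round(s_6, k_6) = 0xB576BC

0xB576BC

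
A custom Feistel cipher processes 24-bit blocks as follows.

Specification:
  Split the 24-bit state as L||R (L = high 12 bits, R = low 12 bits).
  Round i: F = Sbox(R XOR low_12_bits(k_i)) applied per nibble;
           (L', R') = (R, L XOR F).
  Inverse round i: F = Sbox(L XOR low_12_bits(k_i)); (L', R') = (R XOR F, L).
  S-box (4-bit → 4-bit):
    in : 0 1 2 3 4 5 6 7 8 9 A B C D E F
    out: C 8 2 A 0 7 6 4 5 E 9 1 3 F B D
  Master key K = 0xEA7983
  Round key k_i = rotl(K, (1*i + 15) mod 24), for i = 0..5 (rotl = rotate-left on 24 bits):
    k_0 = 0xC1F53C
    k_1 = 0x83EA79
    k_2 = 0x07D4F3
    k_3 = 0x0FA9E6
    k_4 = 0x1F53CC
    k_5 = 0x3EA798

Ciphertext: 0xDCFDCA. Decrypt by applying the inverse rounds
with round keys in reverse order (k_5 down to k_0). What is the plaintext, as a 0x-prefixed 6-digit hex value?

s_0 = ciphertext = 0xDCFDCA
s_1 = InvRound(s_0, k_5) = 0x4BEDCF
s_2 = InvRound(s_1, k_4) = 0x98D4BE
s_3 = InvRound(s_2, k_3) = 0x8DF98D
s_4 = InvRound(s_3, k_2) = 0xAAE8DF
s_5 = InvRound(s_4, k_1) = 0x42BAAE
s_6 = InvRound(s_5, k_0) = 0x22A42B

0x22A42B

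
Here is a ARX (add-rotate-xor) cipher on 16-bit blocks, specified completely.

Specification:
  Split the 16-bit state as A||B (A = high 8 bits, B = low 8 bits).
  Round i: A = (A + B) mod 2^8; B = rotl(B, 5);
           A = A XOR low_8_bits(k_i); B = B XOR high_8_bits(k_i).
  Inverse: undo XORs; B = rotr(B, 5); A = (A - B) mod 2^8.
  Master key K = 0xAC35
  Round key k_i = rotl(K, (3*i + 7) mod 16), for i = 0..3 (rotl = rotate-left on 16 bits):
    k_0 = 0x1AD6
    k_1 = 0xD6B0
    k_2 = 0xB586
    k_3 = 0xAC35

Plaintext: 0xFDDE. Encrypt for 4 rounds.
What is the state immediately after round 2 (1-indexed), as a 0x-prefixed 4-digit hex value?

s_0 = plaintext = 0xFDDE
s_1 = Round(s_0, k_0) = 0x0DC1
s_2 = Round(s_1, k_1) = 0x7EEE
s_3 = Round(s_2, k_2) = 0xEA68
s_4 = Round(s_3, k_3) = 0x67A1

0x7EEE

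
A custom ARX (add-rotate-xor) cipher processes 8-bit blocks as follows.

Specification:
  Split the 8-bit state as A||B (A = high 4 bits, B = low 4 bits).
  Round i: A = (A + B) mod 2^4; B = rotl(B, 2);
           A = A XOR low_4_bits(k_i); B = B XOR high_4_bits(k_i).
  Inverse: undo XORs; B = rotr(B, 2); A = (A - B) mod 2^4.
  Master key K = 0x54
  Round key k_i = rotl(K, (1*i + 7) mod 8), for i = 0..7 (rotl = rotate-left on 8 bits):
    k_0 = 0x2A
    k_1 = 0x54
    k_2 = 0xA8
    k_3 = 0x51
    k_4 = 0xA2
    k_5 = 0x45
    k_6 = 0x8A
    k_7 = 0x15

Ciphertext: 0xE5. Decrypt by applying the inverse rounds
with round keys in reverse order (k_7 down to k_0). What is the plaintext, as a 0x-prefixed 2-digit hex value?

s_0 = ciphertext = 0xE5
s_1 = InvRound(s_0, k_7) = 0xA1
s_2 = InvRound(s_1, k_6) = 0xA6
s_3 = InvRound(s_2, k_5) = 0x78
s_4 = InvRound(s_3, k_4) = 0xD8
s_5 = InvRound(s_4, k_3) = 0x57
s_6 = InvRound(s_5, k_2) = 0x67
s_7 = InvRound(s_6, k_1) = 0xA8
s_8 = InvRound(s_7, k_0) = 0x6A

0x6A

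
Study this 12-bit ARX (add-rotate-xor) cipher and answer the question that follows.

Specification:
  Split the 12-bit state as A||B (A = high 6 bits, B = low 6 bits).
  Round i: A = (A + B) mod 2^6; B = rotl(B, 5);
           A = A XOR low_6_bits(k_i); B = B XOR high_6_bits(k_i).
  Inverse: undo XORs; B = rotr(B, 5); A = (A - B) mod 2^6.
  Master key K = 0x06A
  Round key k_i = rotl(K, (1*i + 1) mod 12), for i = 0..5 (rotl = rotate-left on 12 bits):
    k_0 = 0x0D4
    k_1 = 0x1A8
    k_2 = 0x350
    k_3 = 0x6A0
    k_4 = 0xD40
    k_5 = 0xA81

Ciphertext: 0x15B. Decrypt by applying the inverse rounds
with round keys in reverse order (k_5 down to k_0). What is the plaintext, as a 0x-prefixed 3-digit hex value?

0xADA

s_0 = ciphertext = 0x15B
s_1 = InvRound(s_0, k_5) = 0x863
s_2 = InvRound(s_1, k_4) = 0xD6C
s_3 = InvRound(s_2, k_3) = 0xA2D
s_4 = InvRound(s_3, k_2) = 0xDC1
s_5 = InvRound(s_4, k_1) = 0x44E
s_6 = InvRound(s_5, k_0) = 0xADA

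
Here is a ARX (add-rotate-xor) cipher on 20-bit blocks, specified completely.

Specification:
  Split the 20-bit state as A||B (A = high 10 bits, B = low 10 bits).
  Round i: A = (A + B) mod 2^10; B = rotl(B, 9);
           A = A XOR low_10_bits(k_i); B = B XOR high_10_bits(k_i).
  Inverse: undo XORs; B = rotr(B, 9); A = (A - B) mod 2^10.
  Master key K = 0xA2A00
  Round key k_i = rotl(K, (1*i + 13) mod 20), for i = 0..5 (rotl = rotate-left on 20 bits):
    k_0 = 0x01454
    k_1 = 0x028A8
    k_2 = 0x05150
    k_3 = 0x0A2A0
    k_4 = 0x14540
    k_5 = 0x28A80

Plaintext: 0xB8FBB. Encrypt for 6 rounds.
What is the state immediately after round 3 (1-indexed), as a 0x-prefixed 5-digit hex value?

s_0 = plaintext = 0xB8FBB
s_1 = Round(s_0, k_0) = 0xB2BD8
s_2 = Round(s_1, k_1) = 0x829E6
s_3 = Round(s_2, k_2) = 0xA80E7
s_4 = Round(s_3, k_3) = 0x49E5B
s_5 = Round(s_4, k_4) = 0xB0B7C
s_6 = Round(s_5, k_5) = 0x2F91C

0xA80E7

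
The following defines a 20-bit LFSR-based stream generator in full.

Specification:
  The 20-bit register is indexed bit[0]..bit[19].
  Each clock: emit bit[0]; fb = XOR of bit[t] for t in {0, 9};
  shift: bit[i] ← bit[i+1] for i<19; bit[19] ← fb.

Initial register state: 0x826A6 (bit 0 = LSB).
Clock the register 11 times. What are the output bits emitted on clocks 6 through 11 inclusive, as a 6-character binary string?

reg_0 = 0x826A6
clock 1: out=0, reg = 0xC1353
clock 2: out=1, reg = 0x609A9
clock 3: out=1, reg = 0xB04D4
clock 4: out=0, reg = 0x5826A
clock 5: out=0, reg = 0xAC135
clock 6: out=1, reg = 0xD609A
clock 7: out=0, reg = 0x6B04D
clock 8: out=1, reg = 0xB5826
clock 9: out=0, reg = 0x5AC13
clock 10: out=1, reg = 0xAD609
clock 11: out=1, reg = 0x56B04

101011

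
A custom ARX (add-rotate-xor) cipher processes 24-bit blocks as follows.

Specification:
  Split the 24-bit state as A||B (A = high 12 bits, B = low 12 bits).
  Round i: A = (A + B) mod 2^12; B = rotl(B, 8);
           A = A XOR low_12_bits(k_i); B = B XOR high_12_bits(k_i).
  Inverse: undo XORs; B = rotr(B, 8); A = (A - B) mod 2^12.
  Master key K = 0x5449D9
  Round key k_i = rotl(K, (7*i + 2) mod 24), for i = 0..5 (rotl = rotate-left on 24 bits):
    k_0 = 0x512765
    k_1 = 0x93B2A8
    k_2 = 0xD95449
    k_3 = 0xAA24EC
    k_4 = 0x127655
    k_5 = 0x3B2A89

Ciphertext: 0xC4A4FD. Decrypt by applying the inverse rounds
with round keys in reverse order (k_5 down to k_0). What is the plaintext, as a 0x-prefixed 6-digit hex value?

s_0 = ciphertext = 0xC4A4FD
s_1 = InvRound(s_0, k_5) = 0x1CC4F7
s_2 = InvRound(s_1, k_4) = 0xA94D05
s_3 = InvRound(s_2, k_3) = 0x401A77
s_4 = InvRound(s_3, k_2) = 0x221E27
s_5 = InvRound(s_4, k_1) = 0xEC21C7
s_6 = InvRound(s_5, k_0) = 0xC53D54

0xC53D54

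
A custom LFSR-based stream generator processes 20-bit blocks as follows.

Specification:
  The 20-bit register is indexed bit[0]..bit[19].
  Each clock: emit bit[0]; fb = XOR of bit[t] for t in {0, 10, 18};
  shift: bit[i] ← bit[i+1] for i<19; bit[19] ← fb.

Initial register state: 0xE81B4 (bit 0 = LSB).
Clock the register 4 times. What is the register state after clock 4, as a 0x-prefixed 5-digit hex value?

0xBE81B

reg_0 = 0xE81B4
clock 1: out=0, reg = 0xF40DA
clock 2: out=0, reg = 0xFA06D
clock 3: out=1, reg = 0x7D036
clock 4: out=0, reg = 0xBE81B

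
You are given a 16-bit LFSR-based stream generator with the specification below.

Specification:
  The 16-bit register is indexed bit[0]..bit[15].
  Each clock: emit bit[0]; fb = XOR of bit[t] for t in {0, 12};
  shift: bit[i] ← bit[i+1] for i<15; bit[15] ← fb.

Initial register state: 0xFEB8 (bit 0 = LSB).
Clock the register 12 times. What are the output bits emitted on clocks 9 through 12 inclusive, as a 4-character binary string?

reg_0 = 0xFEB8
clock 1: out=0, reg = 0xFF5C
clock 2: out=0, reg = 0xFFAE
clock 3: out=0, reg = 0xFFD7
clock 4: out=1, reg = 0x7FEB
clock 5: out=1, reg = 0x3FF5
clock 6: out=1, reg = 0x1FFA
clock 7: out=0, reg = 0x8FFD
clock 8: out=1, reg = 0xC7FE
clock 9: out=0, reg = 0x63FF
clock 10: out=1, reg = 0xB1FF
clock 11: out=1, reg = 0x58FF
clock 12: out=1, reg = 0x2C7F

0111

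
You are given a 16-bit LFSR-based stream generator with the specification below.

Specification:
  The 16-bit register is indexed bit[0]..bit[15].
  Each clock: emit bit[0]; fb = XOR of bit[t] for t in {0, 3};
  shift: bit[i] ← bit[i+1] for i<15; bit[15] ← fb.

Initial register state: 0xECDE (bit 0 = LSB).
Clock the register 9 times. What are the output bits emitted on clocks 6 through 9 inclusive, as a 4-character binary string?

reg_0 = 0xECDE
clock 1: out=0, reg = 0xF66F
clock 2: out=1, reg = 0x7B37
clock 3: out=1, reg = 0xBD9B
clock 4: out=1, reg = 0x5ECD
clock 5: out=1, reg = 0x2F66
clock 6: out=0, reg = 0x17B3
clock 7: out=1, reg = 0x8BD9
clock 8: out=1, reg = 0x45EC
clock 9: out=0, reg = 0xA2F6

0110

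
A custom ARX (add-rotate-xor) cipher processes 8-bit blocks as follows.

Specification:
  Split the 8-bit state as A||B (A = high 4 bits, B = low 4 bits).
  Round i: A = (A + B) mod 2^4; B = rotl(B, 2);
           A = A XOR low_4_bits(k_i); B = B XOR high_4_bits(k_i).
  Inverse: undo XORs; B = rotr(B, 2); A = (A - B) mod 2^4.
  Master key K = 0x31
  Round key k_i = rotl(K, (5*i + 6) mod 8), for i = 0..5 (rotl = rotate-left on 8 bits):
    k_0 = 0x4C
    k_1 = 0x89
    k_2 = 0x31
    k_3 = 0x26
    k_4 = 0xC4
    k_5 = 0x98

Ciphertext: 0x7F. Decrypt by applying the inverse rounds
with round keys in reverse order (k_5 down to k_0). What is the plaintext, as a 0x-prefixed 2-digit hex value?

0xB2

s_0 = ciphertext = 0x7F
s_1 = InvRound(s_0, k_5) = 0x69
s_2 = InvRound(s_1, k_4) = 0xD5
s_3 = InvRound(s_2, k_3) = 0xED
s_4 = InvRound(s_3, k_2) = 0x4B
s_5 = InvRound(s_4, k_1) = 0x1C
s_6 = InvRound(s_5, k_0) = 0xB2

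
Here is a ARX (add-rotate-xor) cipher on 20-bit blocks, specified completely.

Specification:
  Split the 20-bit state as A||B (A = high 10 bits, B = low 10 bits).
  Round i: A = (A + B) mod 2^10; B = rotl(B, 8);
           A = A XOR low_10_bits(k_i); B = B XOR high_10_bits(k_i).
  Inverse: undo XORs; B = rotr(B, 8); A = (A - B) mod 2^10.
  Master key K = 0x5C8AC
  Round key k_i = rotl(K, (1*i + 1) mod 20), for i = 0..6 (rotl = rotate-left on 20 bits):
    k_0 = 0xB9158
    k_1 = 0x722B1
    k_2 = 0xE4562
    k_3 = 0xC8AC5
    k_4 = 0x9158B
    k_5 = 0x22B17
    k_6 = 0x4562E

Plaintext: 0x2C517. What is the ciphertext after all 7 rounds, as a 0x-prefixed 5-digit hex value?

0xEE698

s_0 = plaintext = 0x2C517
s_1 = Round(s_0, k_0) = 0x241A1
s_2 = Round(s_1, k_1) = 0x200A0
s_3 = Round(s_2, k_2) = 0x10BB9
s_4 = Round(s_3, k_3) = 0x4FACC
s_5 = Round(s_4, k_4) = 0x606F6
s_6 = Round(s_5, k_5) = 0xD8237
s_7 = Round(s_6, k_6) = 0xEE698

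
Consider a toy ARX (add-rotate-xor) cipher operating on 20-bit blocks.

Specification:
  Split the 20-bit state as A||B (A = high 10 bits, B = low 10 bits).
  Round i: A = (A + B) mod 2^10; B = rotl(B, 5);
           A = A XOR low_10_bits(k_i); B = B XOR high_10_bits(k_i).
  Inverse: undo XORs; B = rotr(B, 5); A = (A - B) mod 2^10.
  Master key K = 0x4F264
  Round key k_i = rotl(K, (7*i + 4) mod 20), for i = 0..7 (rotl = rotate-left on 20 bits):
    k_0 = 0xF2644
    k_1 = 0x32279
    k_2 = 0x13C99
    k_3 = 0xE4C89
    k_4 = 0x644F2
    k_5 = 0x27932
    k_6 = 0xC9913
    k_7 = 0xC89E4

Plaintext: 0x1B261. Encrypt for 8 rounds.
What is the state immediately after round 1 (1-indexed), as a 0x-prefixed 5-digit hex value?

s_0 = plaintext = 0x1B261
s_1 = Round(s_0, k_0) = 0x227FA
s_2 = Round(s_1, k_1) = 0xBEB97
s_3 = Round(s_2, k_2) = 0x822B3
s_4 = Round(s_3, k_3) = 0x0C9E6
s_5 = Round(s_4, k_4) = 0xBA95E
s_6 = Round(s_5, k_5) = 0x5EB54
s_7 = Round(s_6, k_6) = 0x775BC
s_8 = Round(s_7, k_7) = 0x9F4AF

0x227FA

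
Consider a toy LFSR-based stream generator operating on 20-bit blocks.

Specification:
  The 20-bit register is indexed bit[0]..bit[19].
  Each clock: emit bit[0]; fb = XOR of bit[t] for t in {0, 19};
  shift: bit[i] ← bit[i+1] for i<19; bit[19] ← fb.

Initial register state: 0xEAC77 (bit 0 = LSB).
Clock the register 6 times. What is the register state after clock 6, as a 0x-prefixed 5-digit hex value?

reg_0 = 0xEAC77
clock 1: out=1, reg = 0x7563B
clock 2: out=1, reg = 0xBAB1D
clock 3: out=1, reg = 0x5D58E
clock 4: out=0, reg = 0x2EAC7
clock 5: out=1, reg = 0x97563
clock 6: out=1, reg = 0x4BAB1

0x4BAB1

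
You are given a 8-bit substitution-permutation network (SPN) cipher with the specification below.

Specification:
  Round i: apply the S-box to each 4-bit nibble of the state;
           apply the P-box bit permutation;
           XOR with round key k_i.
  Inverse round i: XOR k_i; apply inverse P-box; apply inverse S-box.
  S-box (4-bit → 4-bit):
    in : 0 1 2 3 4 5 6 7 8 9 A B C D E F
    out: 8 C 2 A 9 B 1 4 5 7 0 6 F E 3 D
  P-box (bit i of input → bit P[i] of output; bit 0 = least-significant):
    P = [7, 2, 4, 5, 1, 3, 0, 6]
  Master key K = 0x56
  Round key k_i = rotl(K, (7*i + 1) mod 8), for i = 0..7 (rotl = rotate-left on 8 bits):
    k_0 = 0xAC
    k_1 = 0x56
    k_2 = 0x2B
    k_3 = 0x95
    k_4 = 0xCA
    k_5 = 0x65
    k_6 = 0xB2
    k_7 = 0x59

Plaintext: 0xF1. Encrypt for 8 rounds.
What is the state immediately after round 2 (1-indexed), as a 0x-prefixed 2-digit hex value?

s_0 = plaintext = 0xF1
s_1 = Round(s_0, k_0) = 0xDF
s_2 = Round(s_1, k_1) = 0xAF
s_3 = Round(s_2, k_2) = 0x9B
s_4 = Round(s_3, k_3) = 0x8A
s_5 = Round(s_4, k_4) = 0xC9
s_6 = Round(s_5, k_5) = 0xBA
s_7 = Round(s_6, k_6) = 0xBB
s_8 = Round(s_7, k_7) = 0x44

0xAF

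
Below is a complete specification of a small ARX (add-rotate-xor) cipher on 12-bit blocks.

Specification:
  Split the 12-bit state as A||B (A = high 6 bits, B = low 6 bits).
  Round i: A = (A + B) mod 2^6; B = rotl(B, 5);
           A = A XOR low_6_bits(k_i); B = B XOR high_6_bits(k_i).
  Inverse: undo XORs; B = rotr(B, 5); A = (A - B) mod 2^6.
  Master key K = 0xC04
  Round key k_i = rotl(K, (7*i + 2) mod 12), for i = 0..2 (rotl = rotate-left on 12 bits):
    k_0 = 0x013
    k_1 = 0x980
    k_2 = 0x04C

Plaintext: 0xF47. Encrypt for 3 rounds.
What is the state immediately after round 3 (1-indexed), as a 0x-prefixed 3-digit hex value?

s_0 = plaintext = 0xF47
s_1 = Round(s_0, k_0) = 0x5E3
s_2 = Round(s_1, k_1) = 0xE97
s_3 = Round(s_2, k_2) = 0x76A

0x76A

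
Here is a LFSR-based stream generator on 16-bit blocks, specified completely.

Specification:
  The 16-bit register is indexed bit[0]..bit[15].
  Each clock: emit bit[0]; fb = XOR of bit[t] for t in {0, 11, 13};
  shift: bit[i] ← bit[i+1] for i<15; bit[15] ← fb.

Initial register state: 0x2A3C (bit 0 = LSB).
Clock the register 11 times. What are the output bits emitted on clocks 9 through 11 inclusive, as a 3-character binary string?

reg_0 = 0x2A3C
clock 1: out=0, reg = 0x151E
clock 2: out=0, reg = 0x0A8F
clock 3: out=1, reg = 0x0547
clock 4: out=1, reg = 0x82A3
clock 5: out=1, reg = 0xC151
clock 6: out=1, reg = 0xE0A8
clock 7: out=0, reg = 0xF054
clock 8: out=0, reg = 0xF82A
clock 9: out=0, reg = 0x7C15
clock 10: out=1, reg = 0xBE0A
clock 11: out=0, reg = 0x5F05

010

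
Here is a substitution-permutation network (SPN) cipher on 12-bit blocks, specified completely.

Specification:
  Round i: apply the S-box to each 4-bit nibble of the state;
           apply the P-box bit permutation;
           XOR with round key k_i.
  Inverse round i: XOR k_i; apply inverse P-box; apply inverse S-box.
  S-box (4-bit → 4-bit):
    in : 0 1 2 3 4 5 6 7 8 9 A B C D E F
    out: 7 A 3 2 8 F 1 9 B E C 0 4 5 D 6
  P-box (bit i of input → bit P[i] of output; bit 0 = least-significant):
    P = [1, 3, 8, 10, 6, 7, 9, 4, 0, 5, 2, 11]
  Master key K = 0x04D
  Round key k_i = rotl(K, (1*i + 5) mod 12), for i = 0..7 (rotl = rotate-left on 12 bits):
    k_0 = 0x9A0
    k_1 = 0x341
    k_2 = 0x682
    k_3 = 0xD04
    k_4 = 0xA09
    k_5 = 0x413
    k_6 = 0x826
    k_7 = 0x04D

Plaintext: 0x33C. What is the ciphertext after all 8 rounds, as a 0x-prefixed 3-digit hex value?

s_0 = plaintext = 0x33C
s_1 = Round(s_0, k_0) = 0x800
s_2 = Round(s_1, k_1) = 0x8AA
s_3 = Round(s_2, k_2) = 0x9B3
s_4 = Round(s_3, k_3) = 0x528
s_5 = Round(s_4, k_4) = 0x6E6
s_6 = Round(s_5, k_5) = 0x640
s_7 = Round(s_6, k_6) = 0x93D
s_8 = Round(s_7, k_7) = 0x9EB

0x9EB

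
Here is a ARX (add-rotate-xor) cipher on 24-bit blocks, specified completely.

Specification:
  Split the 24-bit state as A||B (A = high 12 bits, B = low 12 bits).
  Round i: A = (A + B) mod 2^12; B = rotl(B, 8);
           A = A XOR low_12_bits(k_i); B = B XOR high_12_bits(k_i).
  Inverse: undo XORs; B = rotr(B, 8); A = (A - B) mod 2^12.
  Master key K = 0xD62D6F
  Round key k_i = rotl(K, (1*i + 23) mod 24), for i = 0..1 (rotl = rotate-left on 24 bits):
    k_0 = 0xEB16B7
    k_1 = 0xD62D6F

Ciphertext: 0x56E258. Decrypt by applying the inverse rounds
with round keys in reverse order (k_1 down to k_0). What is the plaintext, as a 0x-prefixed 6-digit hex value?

0x0F81ED

s_0 = ciphertext = 0x56E258
s_1 = InvRound(s_0, k_1) = 0x4523AF
s_2 = InvRound(s_1, k_0) = 0x0F81ED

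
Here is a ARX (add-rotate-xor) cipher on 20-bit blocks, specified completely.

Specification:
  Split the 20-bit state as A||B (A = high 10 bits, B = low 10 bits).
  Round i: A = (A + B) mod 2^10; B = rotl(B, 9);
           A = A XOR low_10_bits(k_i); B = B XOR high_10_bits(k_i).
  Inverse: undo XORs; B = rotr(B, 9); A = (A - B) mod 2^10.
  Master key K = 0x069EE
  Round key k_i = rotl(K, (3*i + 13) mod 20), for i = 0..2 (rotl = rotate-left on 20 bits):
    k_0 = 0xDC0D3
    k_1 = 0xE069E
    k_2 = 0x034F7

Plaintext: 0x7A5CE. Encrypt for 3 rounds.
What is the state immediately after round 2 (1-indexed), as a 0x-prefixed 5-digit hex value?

0x1944A

s_0 = plaintext = 0x7A5CE
s_1 = Round(s_0, k_0) = 0xD9397
s_2 = Round(s_1, k_1) = 0x1944A
s_3 = Round(s_2, k_2) = 0x16028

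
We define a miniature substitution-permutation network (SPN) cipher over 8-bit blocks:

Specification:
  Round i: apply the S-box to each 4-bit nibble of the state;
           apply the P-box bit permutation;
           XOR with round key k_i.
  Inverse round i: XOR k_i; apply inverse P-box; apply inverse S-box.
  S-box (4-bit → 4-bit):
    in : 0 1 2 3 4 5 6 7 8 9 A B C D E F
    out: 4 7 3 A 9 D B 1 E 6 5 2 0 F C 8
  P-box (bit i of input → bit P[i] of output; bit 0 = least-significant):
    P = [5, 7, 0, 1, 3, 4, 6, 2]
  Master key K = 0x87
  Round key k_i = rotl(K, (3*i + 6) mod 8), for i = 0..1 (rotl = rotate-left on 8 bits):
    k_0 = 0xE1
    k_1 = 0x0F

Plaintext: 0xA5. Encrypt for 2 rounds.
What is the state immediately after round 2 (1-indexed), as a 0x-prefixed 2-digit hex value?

0x7A

s_0 = plaintext = 0xA5
s_1 = Round(s_0, k_0) = 0x8A
s_2 = Round(s_1, k_1) = 0x7A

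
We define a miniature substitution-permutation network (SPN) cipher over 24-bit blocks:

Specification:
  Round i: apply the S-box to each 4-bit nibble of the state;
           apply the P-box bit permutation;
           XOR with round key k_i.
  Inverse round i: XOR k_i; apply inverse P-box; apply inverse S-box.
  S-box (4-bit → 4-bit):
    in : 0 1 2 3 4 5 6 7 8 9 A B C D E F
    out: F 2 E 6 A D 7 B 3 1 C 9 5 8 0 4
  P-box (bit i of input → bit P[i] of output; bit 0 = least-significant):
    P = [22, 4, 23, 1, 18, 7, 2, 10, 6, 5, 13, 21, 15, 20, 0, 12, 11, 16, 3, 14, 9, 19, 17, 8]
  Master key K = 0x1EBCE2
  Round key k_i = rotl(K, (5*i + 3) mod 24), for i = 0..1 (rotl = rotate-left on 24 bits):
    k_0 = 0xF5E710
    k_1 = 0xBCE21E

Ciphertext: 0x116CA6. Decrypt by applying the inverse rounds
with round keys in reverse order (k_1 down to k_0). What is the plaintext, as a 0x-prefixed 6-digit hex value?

s_0 = ciphertext = 0x116CA6
s_1 = InvRound(s_0, k_1) = 0x869473
s_2 = InvRound(s_1, k_0) = 0x5420EB

0x5420EB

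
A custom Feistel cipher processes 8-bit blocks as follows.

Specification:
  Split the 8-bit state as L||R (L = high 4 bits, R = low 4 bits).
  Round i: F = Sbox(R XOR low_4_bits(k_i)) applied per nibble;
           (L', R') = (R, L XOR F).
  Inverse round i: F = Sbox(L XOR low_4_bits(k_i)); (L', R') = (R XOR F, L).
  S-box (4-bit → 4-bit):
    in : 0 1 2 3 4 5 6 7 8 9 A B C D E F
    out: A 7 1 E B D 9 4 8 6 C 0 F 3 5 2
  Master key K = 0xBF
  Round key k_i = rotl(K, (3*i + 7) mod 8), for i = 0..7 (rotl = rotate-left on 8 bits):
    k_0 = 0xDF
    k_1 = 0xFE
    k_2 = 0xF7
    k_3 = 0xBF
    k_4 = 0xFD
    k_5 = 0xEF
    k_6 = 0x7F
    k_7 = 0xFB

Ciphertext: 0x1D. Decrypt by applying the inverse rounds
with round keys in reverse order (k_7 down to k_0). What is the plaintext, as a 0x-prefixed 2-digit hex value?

s_0 = ciphertext = 0x1D
s_1 = InvRound(s_0, k_7) = 0x11
s_2 = InvRound(s_1, k_6) = 0x41
s_3 = InvRound(s_2, k_5) = 0x14
s_4 = InvRound(s_3, k_4) = 0xB1
s_5 = InvRound(s_4, k_3) = 0xAB
s_6 = InvRound(s_5, k_2) = 0x8A
s_7 = InvRound(s_6, k_1) = 0x38
s_8 = InvRound(s_7, k_0) = 0x73

0x73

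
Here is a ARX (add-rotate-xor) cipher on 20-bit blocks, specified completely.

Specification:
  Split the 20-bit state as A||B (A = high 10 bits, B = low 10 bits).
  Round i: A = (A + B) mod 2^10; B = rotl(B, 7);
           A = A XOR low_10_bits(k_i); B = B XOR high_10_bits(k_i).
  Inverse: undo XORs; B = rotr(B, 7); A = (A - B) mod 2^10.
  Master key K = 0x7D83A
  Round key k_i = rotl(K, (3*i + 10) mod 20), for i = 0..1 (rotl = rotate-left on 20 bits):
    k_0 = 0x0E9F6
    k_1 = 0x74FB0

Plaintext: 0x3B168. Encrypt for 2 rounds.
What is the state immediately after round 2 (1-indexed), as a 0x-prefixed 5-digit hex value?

0x02651

s_0 = plaintext = 0x3B168
s_1 = Round(s_0, k_0) = 0xE8817
s_2 = Round(s_1, k_1) = 0x02651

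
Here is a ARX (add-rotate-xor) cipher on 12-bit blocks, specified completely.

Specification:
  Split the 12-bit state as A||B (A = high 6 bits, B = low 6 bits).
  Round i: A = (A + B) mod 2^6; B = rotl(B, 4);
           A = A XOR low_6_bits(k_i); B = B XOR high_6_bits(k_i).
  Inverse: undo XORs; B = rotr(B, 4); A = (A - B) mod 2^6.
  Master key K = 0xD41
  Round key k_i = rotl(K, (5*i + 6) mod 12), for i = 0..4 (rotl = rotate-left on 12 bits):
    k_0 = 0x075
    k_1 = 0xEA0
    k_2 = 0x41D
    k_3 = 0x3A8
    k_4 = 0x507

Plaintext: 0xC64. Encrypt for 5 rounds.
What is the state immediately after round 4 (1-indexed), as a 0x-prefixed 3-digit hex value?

s_0 = plaintext = 0xC64
s_1 = Round(s_0, k_0) = 0x808
s_2 = Round(s_1, k_1) = 0x238
s_3 = Round(s_2, k_2) = 0x75E
s_4 = Round(s_3, k_3) = 0x4E9
s_5 = Round(s_4, k_4) = 0xECE

0x4E9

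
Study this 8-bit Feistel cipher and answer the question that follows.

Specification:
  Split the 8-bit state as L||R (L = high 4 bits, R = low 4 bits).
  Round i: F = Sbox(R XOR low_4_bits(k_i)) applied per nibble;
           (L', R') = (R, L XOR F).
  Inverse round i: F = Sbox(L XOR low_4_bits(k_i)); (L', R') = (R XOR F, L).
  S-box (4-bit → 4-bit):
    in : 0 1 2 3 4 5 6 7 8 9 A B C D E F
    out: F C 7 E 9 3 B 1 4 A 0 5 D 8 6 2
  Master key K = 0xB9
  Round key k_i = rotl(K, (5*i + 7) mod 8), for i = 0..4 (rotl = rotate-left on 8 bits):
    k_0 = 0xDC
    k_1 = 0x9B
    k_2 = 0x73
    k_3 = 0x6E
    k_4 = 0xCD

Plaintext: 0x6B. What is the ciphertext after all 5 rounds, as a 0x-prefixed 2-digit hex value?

s_0 = plaintext = 0x6B
s_1 = Round(s_0, k_0) = 0xB7
s_2 = Round(s_1, k_1) = 0x76
s_3 = Round(s_2, k_2) = 0x64
s_4 = Round(s_3, k_3) = 0x46
s_5 = Round(s_4, k_4) = 0x61

0x61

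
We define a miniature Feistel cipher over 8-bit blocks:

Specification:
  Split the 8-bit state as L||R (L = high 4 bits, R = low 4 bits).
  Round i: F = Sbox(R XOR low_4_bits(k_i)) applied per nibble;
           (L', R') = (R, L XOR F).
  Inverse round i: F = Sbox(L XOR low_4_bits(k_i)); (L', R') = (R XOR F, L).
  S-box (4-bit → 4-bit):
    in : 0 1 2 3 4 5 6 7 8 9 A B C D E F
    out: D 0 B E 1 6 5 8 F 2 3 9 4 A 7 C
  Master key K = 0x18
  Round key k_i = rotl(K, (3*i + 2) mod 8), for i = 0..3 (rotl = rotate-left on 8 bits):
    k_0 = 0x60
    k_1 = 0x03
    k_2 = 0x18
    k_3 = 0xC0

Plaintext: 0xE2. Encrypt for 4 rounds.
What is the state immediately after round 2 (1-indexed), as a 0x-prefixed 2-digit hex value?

s_0 = plaintext = 0xE2
s_1 = Round(s_0, k_0) = 0x25
s_2 = Round(s_1, k_1) = 0x57
s_3 = Round(s_2, k_2) = 0x79
s_4 = Round(s_3, k_3) = 0x95

0x57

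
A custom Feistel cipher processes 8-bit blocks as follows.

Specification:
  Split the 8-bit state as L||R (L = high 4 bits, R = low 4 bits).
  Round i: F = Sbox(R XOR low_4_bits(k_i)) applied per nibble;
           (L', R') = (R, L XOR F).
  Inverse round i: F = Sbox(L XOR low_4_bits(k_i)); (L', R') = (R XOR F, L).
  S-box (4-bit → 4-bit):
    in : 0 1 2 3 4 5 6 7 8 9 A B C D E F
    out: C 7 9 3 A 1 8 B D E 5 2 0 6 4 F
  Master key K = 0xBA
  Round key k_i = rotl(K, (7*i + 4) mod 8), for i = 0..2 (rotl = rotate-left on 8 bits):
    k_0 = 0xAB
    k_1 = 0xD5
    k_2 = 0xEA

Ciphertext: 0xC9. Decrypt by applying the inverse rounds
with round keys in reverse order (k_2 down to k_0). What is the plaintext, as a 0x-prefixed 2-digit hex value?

0x76

s_0 = ciphertext = 0xC9
s_1 = InvRound(s_0, k_2) = 0x1C
s_2 = InvRound(s_1, k_1) = 0x61
s_3 = InvRound(s_2, k_0) = 0x76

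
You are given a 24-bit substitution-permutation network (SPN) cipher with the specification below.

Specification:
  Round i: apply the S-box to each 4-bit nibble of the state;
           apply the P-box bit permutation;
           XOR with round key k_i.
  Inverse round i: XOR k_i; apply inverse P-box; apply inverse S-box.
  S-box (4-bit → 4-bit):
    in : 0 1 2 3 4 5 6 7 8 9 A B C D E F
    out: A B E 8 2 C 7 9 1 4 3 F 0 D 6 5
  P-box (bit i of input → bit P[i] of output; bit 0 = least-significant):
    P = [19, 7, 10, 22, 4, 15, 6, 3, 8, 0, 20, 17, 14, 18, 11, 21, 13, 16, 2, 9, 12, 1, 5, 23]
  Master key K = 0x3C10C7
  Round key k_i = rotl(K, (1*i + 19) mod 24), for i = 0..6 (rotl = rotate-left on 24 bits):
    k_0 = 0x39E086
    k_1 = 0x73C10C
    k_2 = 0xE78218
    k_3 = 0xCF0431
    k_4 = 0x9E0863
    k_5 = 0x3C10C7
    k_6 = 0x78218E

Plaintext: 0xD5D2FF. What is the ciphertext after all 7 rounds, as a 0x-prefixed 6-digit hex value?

0x4447DF

s_0 = plaintext = 0xD5D2FF
s_1 = Round(s_0, k_0) = 0x83BEF3
s_2 = Round(s_1, k_1) = 0x079B5D
s_3 = Round(s_2, k_2) = 0x3DAD53
s_4 = Round(s_3, k_3) = 0x19677D
s_5 = Round(s_4, k_4) = 0x50557D
s_6 = Round(s_5, k_5) = 0xC71EFF
s_7 = Round(s_6, k_6) = 0x4447DF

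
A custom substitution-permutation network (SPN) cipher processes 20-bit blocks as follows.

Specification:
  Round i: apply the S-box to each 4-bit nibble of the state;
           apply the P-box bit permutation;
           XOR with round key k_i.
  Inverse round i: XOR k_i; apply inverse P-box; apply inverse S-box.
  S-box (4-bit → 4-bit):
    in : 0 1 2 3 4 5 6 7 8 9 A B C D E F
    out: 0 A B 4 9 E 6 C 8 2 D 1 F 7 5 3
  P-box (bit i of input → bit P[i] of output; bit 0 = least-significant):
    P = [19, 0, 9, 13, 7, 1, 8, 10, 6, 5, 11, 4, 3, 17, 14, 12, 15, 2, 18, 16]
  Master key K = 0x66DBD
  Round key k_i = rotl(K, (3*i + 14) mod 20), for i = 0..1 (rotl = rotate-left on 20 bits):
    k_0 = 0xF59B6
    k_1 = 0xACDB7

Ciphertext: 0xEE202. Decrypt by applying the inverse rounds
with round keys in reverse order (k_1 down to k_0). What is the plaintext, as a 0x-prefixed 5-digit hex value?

s_0 = ciphertext = 0xEE202
s_1 = InvRound(s_0, k_1) = 0x605A5
s_2 = InvRound(s_1, k_0) = 0x8771F

0x8771F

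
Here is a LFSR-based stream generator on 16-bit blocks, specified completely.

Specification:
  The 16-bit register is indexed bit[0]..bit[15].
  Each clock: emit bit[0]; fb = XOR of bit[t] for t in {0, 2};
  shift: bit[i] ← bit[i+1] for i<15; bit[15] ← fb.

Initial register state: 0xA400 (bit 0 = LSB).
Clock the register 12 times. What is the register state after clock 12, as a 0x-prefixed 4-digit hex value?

0xD00A

reg_0 = 0xA400
clock 1: out=0, reg = 0x5200
clock 2: out=0, reg = 0x2900
clock 3: out=0, reg = 0x1480
clock 4: out=0, reg = 0x0A40
clock 5: out=0, reg = 0x0520
clock 6: out=0, reg = 0x0290
clock 7: out=0, reg = 0x0148
clock 8: out=0, reg = 0x00A4
clock 9: out=0, reg = 0x8052
clock 10: out=0, reg = 0x4029
clock 11: out=1, reg = 0xA014
clock 12: out=0, reg = 0xD00A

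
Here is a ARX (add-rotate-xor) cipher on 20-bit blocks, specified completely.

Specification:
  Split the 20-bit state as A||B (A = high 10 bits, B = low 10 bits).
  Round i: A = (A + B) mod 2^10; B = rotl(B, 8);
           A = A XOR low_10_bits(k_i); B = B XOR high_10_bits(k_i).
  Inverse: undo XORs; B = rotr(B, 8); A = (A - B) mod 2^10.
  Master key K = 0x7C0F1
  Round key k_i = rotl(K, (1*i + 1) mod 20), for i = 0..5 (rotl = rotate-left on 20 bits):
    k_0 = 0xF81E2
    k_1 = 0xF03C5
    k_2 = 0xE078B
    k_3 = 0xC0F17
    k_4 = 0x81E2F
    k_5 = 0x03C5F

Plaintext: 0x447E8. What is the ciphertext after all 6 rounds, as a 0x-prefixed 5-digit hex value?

0x74B79

s_0 = plaintext = 0x447E8
s_1 = Round(s_0, k_0) = 0x46F1A
s_2 = Round(s_1, k_1) = 0xFC106
s_3 = Round(s_2, k_2) = 0xDF5C0
s_4 = Round(s_3, k_3) = 0x8AB73
s_5 = Round(s_4, k_4) = 0xEC9DB
s_6 = Round(s_5, k_5) = 0x74B79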